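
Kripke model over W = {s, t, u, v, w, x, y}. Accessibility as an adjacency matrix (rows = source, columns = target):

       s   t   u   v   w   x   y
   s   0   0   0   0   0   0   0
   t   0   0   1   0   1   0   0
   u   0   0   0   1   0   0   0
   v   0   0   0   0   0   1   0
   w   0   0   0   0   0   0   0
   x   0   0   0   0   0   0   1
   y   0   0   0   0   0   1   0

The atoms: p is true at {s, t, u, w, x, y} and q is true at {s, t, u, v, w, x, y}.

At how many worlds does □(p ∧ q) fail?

s: no successors, so □(p ∧ q) holds vacuously. ✓
t: successors {u, w}; p ∧ q there: u:T, w:T. ✓
u: successors {v}; p ∧ q there: v:F. ✗
v: successors {x}; p ∧ q there: x:T. ✓
w: no successors, so □(p ∧ q) holds vacuously. ✓
x: successors {y}; p ∧ q there: y:T. ✓
y: successors {x}; p ∧ q there: x:T. ✓
Satisfying worlds: {s, t, v, w, x, y}.
So □(p ∧ q) fails at the other 1 world.

1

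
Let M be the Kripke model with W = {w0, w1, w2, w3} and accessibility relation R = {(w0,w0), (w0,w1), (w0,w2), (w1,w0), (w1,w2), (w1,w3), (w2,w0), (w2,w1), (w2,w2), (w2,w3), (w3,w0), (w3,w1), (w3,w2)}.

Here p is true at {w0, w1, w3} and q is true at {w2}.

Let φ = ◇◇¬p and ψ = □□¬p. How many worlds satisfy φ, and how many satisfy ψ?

For ◇◇¬p:
w0: successors {w0, w1, w2}; ◇¬p there: w0:T, w1:T, w2:T. ✓
w1: successors {w0, w2, w3}; ◇¬p there: w0:T, w2:T, w3:T. ✓
w2: successors {w0, w1, w2, w3}; ◇¬p there: w0:T, w1:T, w2:T, w3:T. ✓
w3: successors {w0, w1, w2}; ◇¬p there: w0:T, w1:T, w2:T. ✓
— 4 worlds.
For □□¬p:
w0: successors {w0, w1, w2}; □¬p there: w0:F, w1:F, w2:F. ✗
w1: successors {w0, w2, w3}; □¬p there: w0:F, w2:F, w3:F. ✗
w2: successors {w0, w1, w2, w3}; □¬p there: w0:F, w1:F, w2:F, w3:F. ✗
w3: successors {w0, w1, w2}; □¬p there: w0:F, w1:F, w2:F. ✗
— 0 worlds.

4 and 0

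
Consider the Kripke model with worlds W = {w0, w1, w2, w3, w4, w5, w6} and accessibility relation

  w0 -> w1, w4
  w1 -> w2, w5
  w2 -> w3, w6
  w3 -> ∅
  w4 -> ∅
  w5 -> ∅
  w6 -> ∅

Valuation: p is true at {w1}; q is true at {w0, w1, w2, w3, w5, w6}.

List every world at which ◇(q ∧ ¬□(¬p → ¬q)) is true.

w0: successors {w1, w4}; q ∧ ¬□(¬p → ¬q) there: w1:T, w4:F. ✓
w1: successors {w2, w5}; q ∧ ¬□(¬p → ¬q) there: w2:T, w5:F. ✓
w2: successors {w3, w6}; q ∧ ¬□(¬p → ¬q) there: w3:F, w6:F. ✗
w3: no successors, so ◇(q ∧ ¬□(¬p → ¬q)) fails. ✗
w4: no successors, so ◇(q ∧ ¬□(¬p → ¬q)) fails. ✗
w5: no successors, so ◇(q ∧ ¬□(¬p → ¬q)) fails. ✗
w6: no successors, so ◇(q ∧ ¬□(¬p → ¬q)) fails. ✗

{w0, w1}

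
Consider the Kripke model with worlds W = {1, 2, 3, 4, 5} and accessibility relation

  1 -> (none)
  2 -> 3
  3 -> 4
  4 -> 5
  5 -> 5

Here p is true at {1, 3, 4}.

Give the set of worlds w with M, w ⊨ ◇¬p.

1: no successors, so ◇¬p fails. ✗
2: successors {3}; ¬p there: 3:F. ✗
3: successors {4}; ¬p there: 4:F. ✗
4: successors {5}; ¬p there: 5:T. ✓
5: successors {5}; ¬p there: 5:T. ✓

{4, 5}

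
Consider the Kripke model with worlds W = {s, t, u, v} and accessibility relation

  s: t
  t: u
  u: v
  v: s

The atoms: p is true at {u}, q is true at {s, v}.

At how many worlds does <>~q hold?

2

s: successors {t}; ~q there: t:T. ✓
t: successors {u}; ~q there: u:T. ✓
u: successors {v}; ~q there: v:F. ✗
v: successors {s}; ~q there: s:F. ✗
Satisfying worlds: {s, t}.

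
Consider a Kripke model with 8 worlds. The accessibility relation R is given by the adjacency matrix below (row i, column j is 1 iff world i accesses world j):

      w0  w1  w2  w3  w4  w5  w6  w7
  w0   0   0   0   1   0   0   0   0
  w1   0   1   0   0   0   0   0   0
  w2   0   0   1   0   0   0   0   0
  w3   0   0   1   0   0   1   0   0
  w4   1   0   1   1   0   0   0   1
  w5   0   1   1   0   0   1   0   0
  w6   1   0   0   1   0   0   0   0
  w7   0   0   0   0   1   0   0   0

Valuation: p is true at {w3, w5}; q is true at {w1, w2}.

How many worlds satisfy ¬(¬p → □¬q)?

w0: ¬p → □¬q is T. ✗
w1: ¬p → □¬q is F. ✓
w2: ¬p → □¬q is F. ✓
w3: ¬p → □¬q is T. ✗
w4: ¬p → □¬q is F. ✓
w5: ¬p → □¬q is T. ✗
w6: ¬p → □¬q is T. ✗
w7: ¬p → □¬q is T. ✗
Satisfying worlds: {w1, w2, w4}.

3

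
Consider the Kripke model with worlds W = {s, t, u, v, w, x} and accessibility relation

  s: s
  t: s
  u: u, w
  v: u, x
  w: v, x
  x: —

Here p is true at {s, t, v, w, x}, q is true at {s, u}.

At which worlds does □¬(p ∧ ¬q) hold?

{s, t, x}

s: successors {s}; ¬(p ∧ ¬q) there: s:T. ✓
t: successors {s}; ¬(p ∧ ¬q) there: s:T. ✓
u: successors {u, w}; ¬(p ∧ ¬q) there: u:T, w:F. ✗
v: successors {u, x}; ¬(p ∧ ¬q) there: u:T, x:F. ✗
w: successors {v, x}; ¬(p ∧ ¬q) there: v:F, x:F. ✗
x: no successors, so □¬(p ∧ ¬q) holds vacuously. ✓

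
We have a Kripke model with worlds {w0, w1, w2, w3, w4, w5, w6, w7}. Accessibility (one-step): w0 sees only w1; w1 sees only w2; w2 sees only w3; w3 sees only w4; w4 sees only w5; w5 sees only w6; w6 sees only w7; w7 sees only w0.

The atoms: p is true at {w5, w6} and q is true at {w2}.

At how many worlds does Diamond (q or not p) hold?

w0: successors {w1}; q or not p there: w1:T. ✓
w1: successors {w2}; q or not p there: w2:T. ✓
w2: successors {w3}; q or not p there: w3:T. ✓
w3: successors {w4}; q or not p there: w4:T. ✓
w4: successors {w5}; q or not p there: w5:F. ✗
w5: successors {w6}; q or not p there: w6:F. ✗
w6: successors {w7}; q or not p there: w7:T. ✓
w7: successors {w0}; q or not p there: w0:T. ✓
Satisfying worlds: {w0, w1, w2, w3, w6, w7}.

6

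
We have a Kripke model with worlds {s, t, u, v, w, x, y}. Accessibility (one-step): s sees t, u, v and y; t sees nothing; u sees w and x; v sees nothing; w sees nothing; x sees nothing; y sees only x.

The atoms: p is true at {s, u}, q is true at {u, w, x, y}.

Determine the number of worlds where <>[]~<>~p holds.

3

s: successors {t, u, v, y}; []~<>~p there: t:T, u:T, v:T, y:T. ✓
t: no successors, so <>[]~<>~p fails. ✗
u: successors {w, x}; []~<>~p there: w:T, x:T. ✓
v: no successors, so <>[]~<>~p fails. ✗
w: no successors, so <>[]~<>~p fails. ✗
x: no successors, so <>[]~<>~p fails. ✗
y: successors {x}; []~<>~p there: x:T. ✓
Satisfying worlds: {s, u, y}.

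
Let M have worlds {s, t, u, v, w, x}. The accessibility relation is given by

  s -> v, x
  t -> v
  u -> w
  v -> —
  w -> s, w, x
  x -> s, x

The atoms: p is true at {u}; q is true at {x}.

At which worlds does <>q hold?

{s, w, x}

s: successors {v, x}; q there: v:F, x:T. ✓
t: successors {v}; q there: v:F. ✗
u: successors {w}; q there: w:F. ✗
v: no successors, so <>q fails. ✗
w: successors {s, w, x}; q there: s:F, w:F, x:T. ✓
x: successors {s, x}; q there: s:F, x:T. ✓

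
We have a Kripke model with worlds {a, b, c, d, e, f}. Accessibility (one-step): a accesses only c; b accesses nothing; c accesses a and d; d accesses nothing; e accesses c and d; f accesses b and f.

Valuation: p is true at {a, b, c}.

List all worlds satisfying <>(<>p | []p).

{a, c, e, f}

a: successors {c}; <>p | []p there: c:T. ✓
b: no successors, so <>(<>p | []p) fails. ✗
c: successors {a, d}; <>p | []p there: a:T, d:T. ✓
d: no successors, so <>(<>p | []p) fails. ✗
e: successors {c, d}; <>p | []p there: c:T, d:T. ✓
f: successors {b, f}; <>p | []p there: b:T, f:T. ✓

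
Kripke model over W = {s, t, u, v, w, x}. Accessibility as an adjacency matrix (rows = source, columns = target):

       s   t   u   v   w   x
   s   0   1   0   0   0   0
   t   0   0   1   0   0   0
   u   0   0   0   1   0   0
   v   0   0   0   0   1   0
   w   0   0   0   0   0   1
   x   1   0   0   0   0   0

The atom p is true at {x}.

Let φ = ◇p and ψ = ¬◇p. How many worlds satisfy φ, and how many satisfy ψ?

For ◇p:
s: successors {t}; p there: t:F. ✗
t: successors {u}; p there: u:F. ✗
u: successors {v}; p there: v:F. ✗
v: successors {w}; p there: w:F. ✗
w: successors {x}; p there: x:T. ✓
x: successors {s}; p there: s:F. ✗
— 1 world.
For ¬◇p:
s: ◇p is F. ✓
t: ◇p is F. ✓
u: ◇p is F. ✓
v: ◇p is F. ✓
w: ◇p is T. ✗
x: ◇p is F. ✓
— 5 worlds.

1 and 5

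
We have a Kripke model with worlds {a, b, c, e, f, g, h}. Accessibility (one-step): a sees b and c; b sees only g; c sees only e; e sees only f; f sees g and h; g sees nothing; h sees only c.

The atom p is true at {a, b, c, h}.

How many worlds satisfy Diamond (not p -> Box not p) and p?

4

a: Diamond (not p -> Box not p) is T, p is T. ✓
b: Diamond (not p -> Box not p) is T, p is T. ✓
c: Diamond (not p -> Box not p) is T, p is T. ✓
e: Diamond (not p -> Box not p) is F, p is F. ✗
f: Diamond (not p -> Box not p) is T, p is F. ✗
g: Diamond (not p -> Box not p) is F, p is F. ✗
h: Diamond (not p -> Box not p) is T, p is T. ✓
Satisfying worlds: {a, b, c, h}.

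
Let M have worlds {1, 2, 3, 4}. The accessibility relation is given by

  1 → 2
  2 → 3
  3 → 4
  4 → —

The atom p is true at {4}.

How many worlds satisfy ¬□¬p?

1

1: □¬p is T. ✗
2: □¬p is T. ✗
3: □¬p is F. ✓
4: □¬p is T. ✗
Satisfying worlds: {3}.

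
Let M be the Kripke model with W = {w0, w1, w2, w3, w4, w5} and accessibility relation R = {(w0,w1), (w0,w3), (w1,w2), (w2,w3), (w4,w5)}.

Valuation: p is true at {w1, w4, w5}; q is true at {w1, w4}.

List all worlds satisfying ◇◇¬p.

{w0, w1}

w0: successors {w1, w3}; ◇¬p there: w1:T, w3:F. ✓
w1: successors {w2}; ◇¬p there: w2:T. ✓
w2: successors {w3}; ◇¬p there: w3:F. ✗
w3: no successors, so ◇◇¬p fails. ✗
w4: successors {w5}; ◇¬p there: w5:F. ✗
w5: no successors, so ◇◇¬p fails. ✗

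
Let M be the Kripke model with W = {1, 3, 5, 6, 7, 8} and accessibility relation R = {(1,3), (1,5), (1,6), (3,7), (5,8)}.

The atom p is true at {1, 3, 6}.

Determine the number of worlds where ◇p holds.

1

1: successors {3, 5, 6}; p there: 3:T, 5:F, 6:T. ✓
3: successors {7}; p there: 7:F. ✗
5: successors {8}; p there: 8:F. ✗
6: no successors, so ◇p fails. ✗
7: no successors, so ◇p fails. ✗
8: no successors, so ◇p fails. ✗
Satisfying worlds: {1}.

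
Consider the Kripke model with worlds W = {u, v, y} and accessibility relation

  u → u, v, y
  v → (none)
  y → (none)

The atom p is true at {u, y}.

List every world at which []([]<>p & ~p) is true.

u: successors {u, v, y}; []<>p & ~p there: u:F, v:T, y:F. ✗
v: no successors, so []([]<>p & ~p) holds vacuously. ✓
y: no successors, so []([]<>p & ~p) holds vacuously. ✓

{v, y}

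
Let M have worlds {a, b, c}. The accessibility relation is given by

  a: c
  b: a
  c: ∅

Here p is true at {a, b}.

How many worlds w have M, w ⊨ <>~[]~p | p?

2

a: <>~[]~p is F, p is T. ✓
b: <>~[]~p is F, p is T. ✓
c: <>~[]~p is F, p is F. ✗
Satisfying worlds: {a, b}.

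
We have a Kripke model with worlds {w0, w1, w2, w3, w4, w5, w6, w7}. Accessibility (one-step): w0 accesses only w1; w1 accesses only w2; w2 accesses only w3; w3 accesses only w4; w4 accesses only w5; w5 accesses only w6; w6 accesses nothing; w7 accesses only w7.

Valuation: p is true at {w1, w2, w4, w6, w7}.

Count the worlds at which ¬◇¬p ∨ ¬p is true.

w0: ¬◇¬p is T, ¬p is T. ✓
w1: ¬◇¬p is T, ¬p is F. ✓
w2: ¬◇¬p is F, ¬p is F. ✗
w3: ¬◇¬p is T, ¬p is T. ✓
w4: ¬◇¬p is F, ¬p is F. ✗
w5: ¬◇¬p is T, ¬p is T. ✓
w6: ¬◇¬p is T, ¬p is F. ✓
w7: ¬◇¬p is T, ¬p is F. ✓
Satisfying worlds: {w0, w1, w3, w5, w6, w7}.

6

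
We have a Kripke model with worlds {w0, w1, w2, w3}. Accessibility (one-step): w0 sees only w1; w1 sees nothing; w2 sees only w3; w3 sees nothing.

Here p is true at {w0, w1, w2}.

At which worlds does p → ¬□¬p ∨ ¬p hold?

w0: p is T, ¬□¬p ∨ ¬p is T. ✓
w1: p is T, ¬□¬p ∨ ¬p is F. ✗
w2: p is T, ¬□¬p ∨ ¬p is F. ✗
w3: p is F, ¬□¬p ∨ ¬p is T. ✓

{w0, w3}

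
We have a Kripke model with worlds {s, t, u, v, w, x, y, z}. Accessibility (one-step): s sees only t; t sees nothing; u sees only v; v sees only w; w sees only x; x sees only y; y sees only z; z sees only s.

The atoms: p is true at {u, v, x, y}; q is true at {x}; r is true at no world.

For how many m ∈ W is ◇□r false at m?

s: successors {t}; □r there: t:T. ✓
t: no successors, so ◇□r fails. ✗
u: successors {v}; □r there: v:F. ✗
v: successors {w}; □r there: w:F. ✗
w: successors {x}; □r there: x:F. ✗
x: successors {y}; □r there: y:F. ✗
y: successors {z}; □r there: z:F. ✗
z: successors {s}; □r there: s:F. ✗
Satisfying worlds: {s}.
So ◇□r fails at the other 7 worlds.

7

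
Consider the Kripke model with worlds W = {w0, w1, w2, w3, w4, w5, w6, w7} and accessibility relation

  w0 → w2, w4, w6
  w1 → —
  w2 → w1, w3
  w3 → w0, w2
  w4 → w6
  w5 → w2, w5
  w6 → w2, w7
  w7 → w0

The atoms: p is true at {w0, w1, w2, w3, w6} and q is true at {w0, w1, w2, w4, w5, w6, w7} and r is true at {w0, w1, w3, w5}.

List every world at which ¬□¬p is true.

w0: □¬p is F. ✓
w1: □¬p is T. ✗
w2: □¬p is F. ✓
w3: □¬p is F. ✓
w4: □¬p is F. ✓
w5: □¬p is F. ✓
w6: □¬p is F. ✓
w7: □¬p is F. ✓

{w0, w2, w3, w4, w5, w6, w7}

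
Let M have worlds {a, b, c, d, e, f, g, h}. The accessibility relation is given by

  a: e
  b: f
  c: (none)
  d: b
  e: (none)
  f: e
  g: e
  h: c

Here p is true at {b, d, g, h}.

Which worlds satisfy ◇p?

{d}

a: successors {e}; p there: e:F. ✗
b: successors {f}; p there: f:F. ✗
c: no successors, so ◇p fails. ✗
d: successors {b}; p there: b:T. ✓
e: no successors, so ◇p fails. ✗
f: successors {e}; p there: e:F. ✗
g: successors {e}; p there: e:F. ✗
h: successors {c}; p there: c:F. ✗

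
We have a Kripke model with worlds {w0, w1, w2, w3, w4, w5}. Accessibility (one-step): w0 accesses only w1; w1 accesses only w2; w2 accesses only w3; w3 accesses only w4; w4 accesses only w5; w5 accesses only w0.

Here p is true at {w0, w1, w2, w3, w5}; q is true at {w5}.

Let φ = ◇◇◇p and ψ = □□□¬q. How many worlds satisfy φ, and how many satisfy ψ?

For ◇◇◇p:
w0: successors {w1}; ◇◇p there: w1:T. ✓
w1: successors {w2}; ◇◇p there: w2:F. ✗
w2: successors {w3}; ◇◇p there: w3:T. ✓
w3: successors {w4}; ◇◇p there: w4:T. ✓
w4: successors {w5}; ◇◇p there: w5:T. ✓
w5: successors {w0}; ◇◇p there: w0:T. ✓
— 5 worlds.
For □□□¬q:
w0: successors {w1}; □□¬q there: w1:T. ✓
w1: successors {w2}; □□¬q there: w2:T. ✓
w2: successors {w3}; □□¬q there: w3:F. ✗
w3: successors {w4}; □□¬q there: w4:T. ✓
w4: successors {w5}; □□¬q there: w5:T. ✓
w5: successors {w0}; □□¬q there: w0:T. ✓
— 5 worlds.

5 and 5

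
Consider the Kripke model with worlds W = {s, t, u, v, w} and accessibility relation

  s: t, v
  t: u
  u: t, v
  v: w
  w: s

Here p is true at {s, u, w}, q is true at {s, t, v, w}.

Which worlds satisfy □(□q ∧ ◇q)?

s: successors {t, v}; □q ∧ ◇q there: t:F, v:T. ✗
t: successors {u}; □q ∧ ◇q there: u:T. ✓
u: successors {t, v}; □q ∧ ◇q there: t:F, v:T. ✗
v: successors {w}; □q ∧ ◇q there: w:T. ✓
w: successors {s}; □q ∧ ◇q there: s:T. ✓

{t, v, w}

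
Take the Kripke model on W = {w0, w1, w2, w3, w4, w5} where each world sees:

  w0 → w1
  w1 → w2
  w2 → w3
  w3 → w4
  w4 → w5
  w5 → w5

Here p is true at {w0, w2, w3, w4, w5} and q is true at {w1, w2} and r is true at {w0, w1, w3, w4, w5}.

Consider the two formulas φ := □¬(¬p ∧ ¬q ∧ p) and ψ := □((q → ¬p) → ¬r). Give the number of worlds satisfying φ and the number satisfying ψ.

For □¬(¬p ∧ ¬q ∧ p):
w0: successors {w1}; ¬(¬p ∧ ¬q ∧ p) there: w1:T. ✓
w1: successors {w2}; ¬(¬p ∧ ¬q ∧ p) there: w2:T. ✓
w2: successors {w3}; ¬(¬p ∧ ¬q ∧ p) there: w3:T. ✓
w3: successors {w4}; ¬(¬p ∧ ¬q ∧ p) there: w4:T. ✓
w4: successors {w5}; ¬(¬p ∧ ¬q ∧ p) there: w5:T. ✓
w5: successors {w5}; ¬(¬p ∧ ¬q ∧ p) there: w5:T. ✓
— 6 worlds.
For □((q → ¬p) → ¬r):
w0: successors {w1}; (q → ¬p) → ¬r there: w1:F. ✗
w1: successors {w2}; (q → ¬p) → ¬r there: w2:T. ✓
w2: successors {w3}; (q → ¬p) → ¬r there: w3:F. ✗
w3: successors {w4}; (q → ¬p) → ¬r there: w4:F. ✗
w4: successors {w5}; (q → ¬p) → ¬r there: w5:F. ✗
w5: successors {w5}; (q → ¬p) → ¬r there: w5:F. ✗
— 1 world.

6 and 1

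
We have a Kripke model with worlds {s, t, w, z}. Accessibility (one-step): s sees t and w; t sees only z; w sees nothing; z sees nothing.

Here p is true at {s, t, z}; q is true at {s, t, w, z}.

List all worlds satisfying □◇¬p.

s: successors {t, w}; ◇¬p there: t:F, w:F. ✗
t: successors {z}; ◇¬p there: z:F. ✗
w: no successors, so □◇¬p holds vacuously. ✓
z: no successors, so □◇¬p holds vacuously. ✓

{w, z}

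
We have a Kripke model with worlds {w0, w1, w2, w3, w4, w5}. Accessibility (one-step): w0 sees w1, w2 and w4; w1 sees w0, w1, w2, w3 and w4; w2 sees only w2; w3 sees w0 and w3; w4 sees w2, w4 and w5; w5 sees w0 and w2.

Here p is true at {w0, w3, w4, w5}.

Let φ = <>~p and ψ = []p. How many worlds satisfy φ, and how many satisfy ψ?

5 and 1

For <>~p:
w0: successors {w1, w2, w4}; ~p there: w1:T, w2:T, w4:F. ✓
w1: successors {w0, w1, w2, w3, w4}; ~p there: w0:F, w1:T, w2:T, w3:F, w4:F. ✓
w2: successors {w2}; ~p there: w2:T. ✓
w3: successors {w0, w3}; ~p there: w0:F, w3:F. ✗
w4: successors {w2, w4, w5}; ~p there: w2:T, w4:F, w5:F. ✓
w5: successors {w0, w2}; ~p there: w0:F, w2:T. ✓
— 5 worlds.
For []p:
w0: successors {w1, w2, w4}; p there: w1:F, w2:F, w4:T. ✗
w1: successors {w0, w1, w2, w3, w4}; p there: w0:T, w1:F, w2:F, w3:T, w4:T. ✗
w2: successors {w2}; p there: w2:F. ✗
w3: successors {w0, w3}; p there: w0:T, w3:T. ✓
w4: successors {w2, w4, w5}; p there: w2:F, w4:T, w5:T. ✗
w5: successors {w0, w2}; p there: w0:T, w2:F. ✗
— 1 world.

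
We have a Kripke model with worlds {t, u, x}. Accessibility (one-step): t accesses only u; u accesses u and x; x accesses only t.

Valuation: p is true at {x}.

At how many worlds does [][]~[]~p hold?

1

t: successors {u}; []~[]~p there: u:F. ✗
u: successors {u, x}; []~[]~p there: u:F, x:F. ✗
x: successors {t}; []~[]~p there: t:T. ✓
Satisfying worlds: {x}.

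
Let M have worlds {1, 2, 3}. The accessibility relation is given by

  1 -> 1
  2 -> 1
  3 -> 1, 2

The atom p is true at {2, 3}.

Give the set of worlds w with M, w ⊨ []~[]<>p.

{1, 2, 3}

1: successors {1}; ~[]<>p there: 1:T. ✓
2: successors {1}; ~[]<>p there: 1:T. ✓
3: successors {1, 2}; ~[]<>p there: 1:T, 2:T. ✓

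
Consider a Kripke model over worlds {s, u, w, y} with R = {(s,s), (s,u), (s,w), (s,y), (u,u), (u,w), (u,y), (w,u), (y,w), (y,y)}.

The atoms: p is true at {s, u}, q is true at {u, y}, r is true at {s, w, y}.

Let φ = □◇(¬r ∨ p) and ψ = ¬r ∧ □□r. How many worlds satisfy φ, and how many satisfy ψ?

1 and 0

For □◇(¬r ∨ p):
s: successors {s, u, w, y}; ◇(¬r ∨ p) there: s:T, u:T, w:T, y:F. ✗
u: successors {u, w, y}; ◇(¬r ∨ p) there: u:T, w:T, y:F. ✗
w: successors {u}; ◇(¬r ∨ p) there: u:T. ✓
y: successors {w, y}; ◇(¬r ∨ p) there: w:T, y:F. ✗
— 1 world.
For ¬r ∧ □□r:
s: ¬r is F, □□r is F. ✗
u: ¬r is T, □□r is F. ✗
w: ¬r is F, □□r is F. ✗
y: ¬r is F, □□r is F. ✗
— 0 worlds.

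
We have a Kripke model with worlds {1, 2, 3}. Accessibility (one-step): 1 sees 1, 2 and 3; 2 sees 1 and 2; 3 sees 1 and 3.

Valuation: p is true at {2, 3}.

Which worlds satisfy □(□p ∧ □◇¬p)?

1: successors {1, 2, 3}; □p ∧ □◇¬p there: 1:F, 2:F, 3:F. ✗
2: successors {1, 2}; □p ∧ □◇¬p there: 1:F, 2:F. ✗
3: successors {1, 3}; □p ∧ □◇¬p there: 1:F, 3:F. ✗

∅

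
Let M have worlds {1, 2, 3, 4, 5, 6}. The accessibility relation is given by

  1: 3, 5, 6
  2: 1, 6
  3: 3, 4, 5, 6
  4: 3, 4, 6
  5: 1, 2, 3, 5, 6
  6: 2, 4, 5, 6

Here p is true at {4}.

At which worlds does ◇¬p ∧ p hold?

1: ◇¬p is T, p is F. ✗
2: ◇¬p is T, p is F. ✗
3: ◇¬p is T, p is F. ✗
4: ◇¬p is T, p is T. ✓
5: ◇¬p is T, p is F. ✗
6: ◇¬p is T, p is F. ✗

{4}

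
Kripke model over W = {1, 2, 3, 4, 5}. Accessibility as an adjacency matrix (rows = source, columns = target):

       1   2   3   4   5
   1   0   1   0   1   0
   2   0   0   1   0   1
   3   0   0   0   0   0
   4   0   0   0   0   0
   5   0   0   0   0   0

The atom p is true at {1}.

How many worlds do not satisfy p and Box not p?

1: p is T, Box not p is T. ✓
2: p is F, Box not p is T. ✗
3: p is F, Box not p is T. ✗
4: p is F, Box not p is T. ✗
5: p is F, Box not p is T. ✗
Satisfying worlds: {1}.
So p and Box not p fails at the other 4 worlds.

4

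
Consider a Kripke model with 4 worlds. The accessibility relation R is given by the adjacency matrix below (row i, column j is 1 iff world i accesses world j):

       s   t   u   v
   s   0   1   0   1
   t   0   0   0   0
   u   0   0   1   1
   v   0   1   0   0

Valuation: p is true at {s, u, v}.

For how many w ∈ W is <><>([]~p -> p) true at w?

1

s: successors {t, v}; <>([]~p -> p) there: t:F, v:F. ✗
t: no successors, so <><>([]~p -> p) fails. ✗
u: successors {u, v}; <>([]~p -> p) there: u:T, v:F. ✓
v: successors {t}; <>([]~p -> p) there: t:F. ✗
Satisfying worlds: {u}.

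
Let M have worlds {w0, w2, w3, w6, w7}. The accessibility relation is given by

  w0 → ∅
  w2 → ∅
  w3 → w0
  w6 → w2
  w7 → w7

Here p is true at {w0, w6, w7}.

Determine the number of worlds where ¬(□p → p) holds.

w0: □p → p is T. ✗
w2: □p → p is F. ✓
w3: □p → p is F. ✓
w6: □p → p is T. ✗
w7: □p → p is T. ✗
Satisfying worlds: {w2, w3}.

2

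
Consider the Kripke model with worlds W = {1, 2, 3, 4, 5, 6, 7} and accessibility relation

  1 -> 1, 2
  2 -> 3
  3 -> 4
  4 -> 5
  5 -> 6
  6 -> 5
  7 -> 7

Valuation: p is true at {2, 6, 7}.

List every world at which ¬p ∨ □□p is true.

{1, 3, 4, 5, 6, 7}

1: ¬p is T, □□p is F. ✓
2: ¬p is F, □□p is F. ✗
3: ¬p is T, □□p is F. ✓
4: ¬p is T, □□p is T. ✓
5: ¬p is T, □□p is F. ✓
6: ¬p is F, □□p is T. ✓
7: ¬p is F, □□p is T. ✓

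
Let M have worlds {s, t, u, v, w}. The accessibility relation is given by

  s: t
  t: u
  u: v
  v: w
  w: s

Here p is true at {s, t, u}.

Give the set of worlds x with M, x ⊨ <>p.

{s, t, w}

s: successors {t}; p there: t:T. ✓
t: successors {u}; p there: u:T. ✓
u: successors {v}; p there: v:F. ✗
v: successors {w}; p there: w:F. ✗
w: successors {s}; p there: s:T. ✓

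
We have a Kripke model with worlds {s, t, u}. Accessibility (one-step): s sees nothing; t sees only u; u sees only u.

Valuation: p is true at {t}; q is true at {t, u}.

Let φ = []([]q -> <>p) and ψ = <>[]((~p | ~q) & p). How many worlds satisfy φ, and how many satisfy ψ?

1 and 0

For []([]q -> <>p):
s: no successors, so []([]q -> <>p) holds vacuously. ✓
t: successors {u}; []q -> <>p there: u:F. ✗
u: successors {u}; []q -> <>p there: u:F. ✗
— 1 world.
For <>[]((~p | ~q) & p):
s: no successors, so <>[]((~p | ~q) & p) fails. ✗
t: successors {u}; []((~p | ~q) & p) there: u:F. ✗
u: successors {u}; []((~p | ~q) & p) there: u:F. ✗
— 0 worlds.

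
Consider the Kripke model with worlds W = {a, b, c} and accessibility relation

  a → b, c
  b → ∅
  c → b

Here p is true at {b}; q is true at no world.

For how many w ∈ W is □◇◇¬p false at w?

a: successors {b, c}; ◇◇¬p there: b:F, c:F. ✗
b: no successors, so □◇◇¬p holds vacuously. ✓
c: successors {b}; ◇◇¬p there: b:F. ✗
Satisfying worlds: {b}.
So □◇◇¬p fails at the other 2 worlds.

2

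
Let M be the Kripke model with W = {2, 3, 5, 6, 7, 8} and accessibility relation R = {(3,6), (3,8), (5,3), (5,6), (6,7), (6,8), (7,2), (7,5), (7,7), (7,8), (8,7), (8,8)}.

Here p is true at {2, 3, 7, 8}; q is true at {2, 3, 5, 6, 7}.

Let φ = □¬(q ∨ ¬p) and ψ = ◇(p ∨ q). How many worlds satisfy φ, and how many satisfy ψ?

For □¬(q ∨ ¬p):
2: no successors, so □¬(q ∨ ¬p) holds vacuously. ✓
3: successors {6, 8}; ¬(q ∨ ¬p) there: 6:F, 8:T. ✗
5: successors {3, 6}; ¬(q ∨ ¬p) there: 3:F, 6:F. ✗
6: successors {7, 8}; ¬(q ∨ ¬p) there: 7:F, 8:T. ✗
7: successors {2, 5, 7, 8}; ¬(q ∨ ¬p) there: 2:F, 5:F, 7:F, 8:T. ✗
8: successors {7, 8}; ¬(q ∨ ¬p) there: 7:F, 8:T. ✗
— 1 world.
For ◇(p ∨ q):
2: no successors, so ◇(p ∨ q) fails. ✗
3: successors {6, 8}; p ∨ q there: 6:T, 8:T. ✓
5: successors {3, 6}; p ∨ q there: 3:T, 6:T. ✓
6: successors {7, 8}; p ∨ q there: 7:T, 8:T. ✓
7: successors {2, 5, 7, 8}; p ∨ q there: 2:T, 5:T, 7:T, 8:T. ✓
8: successors {7, 8}; p ∨ q there: 7:T, 8:T. ✓
— 5 worlds.

1 and 5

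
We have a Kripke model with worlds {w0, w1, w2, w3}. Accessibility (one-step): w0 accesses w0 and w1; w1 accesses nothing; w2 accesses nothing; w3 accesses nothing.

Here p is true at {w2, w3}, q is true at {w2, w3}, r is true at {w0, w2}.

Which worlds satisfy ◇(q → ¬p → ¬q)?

w0: successors {w0, w1}; q → ¬p → ¬q there: w0:T, w1:T. ✓
w1: no successors, so ◇(q → ¬p → ¬q) fails. ✗
w2: no successors, so ◇(q → ¬p → ¬q) fails. ✗
w3: no successors, so ◇(q → ¬p → ¬q) fails. ✗

{w0}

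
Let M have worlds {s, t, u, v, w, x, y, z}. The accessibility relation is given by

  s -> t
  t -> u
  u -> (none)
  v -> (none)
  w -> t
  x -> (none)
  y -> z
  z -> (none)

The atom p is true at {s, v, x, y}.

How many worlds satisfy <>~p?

4

s: successors {t}; ~p there: t:T. ✓
t: successors {u}; ~p there: u:T. ✓
u: no successors, so <>~p fails. ✗
v: no successors, so <>~p fails. ✗
w: successors {t}; ~p there: t:T. ✓
x: no successors, so <>~p fails. ✗
y: successors {z}; ~p there: z:T. ✓
z: no successors, so <>~p fails. ✗
Satisfying worlds: {s, t, w, y}.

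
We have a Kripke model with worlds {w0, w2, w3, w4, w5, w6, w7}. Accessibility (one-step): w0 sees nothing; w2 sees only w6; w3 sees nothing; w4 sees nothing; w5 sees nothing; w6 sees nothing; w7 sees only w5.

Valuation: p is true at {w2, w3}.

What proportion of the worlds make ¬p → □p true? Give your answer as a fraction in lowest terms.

6/7

w0: ¬p is T, □p is T. ✓
w2: ¬p is F, □p is F. ✓
w3: ¬p is F, □p is T. ✓
w4: ¬p is T, □p is T. ✓
w5: ¬p is T, □p is T. ✓
w6: ¬p is T, □p is T. ✓
w7: ¬p is T, □p is F. ✗
That's 6 of 7 worlds, so 6/7.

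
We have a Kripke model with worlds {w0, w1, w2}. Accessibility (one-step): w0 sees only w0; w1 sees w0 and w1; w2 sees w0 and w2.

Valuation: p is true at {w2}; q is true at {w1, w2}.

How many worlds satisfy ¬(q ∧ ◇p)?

2

w0: q ∧ ◇p is F. ✓
w1: q ∧ ◇p is F. ✓
w2: q ∧ ◇p is T. ✗
Satisfying worlds: {w0, w1}.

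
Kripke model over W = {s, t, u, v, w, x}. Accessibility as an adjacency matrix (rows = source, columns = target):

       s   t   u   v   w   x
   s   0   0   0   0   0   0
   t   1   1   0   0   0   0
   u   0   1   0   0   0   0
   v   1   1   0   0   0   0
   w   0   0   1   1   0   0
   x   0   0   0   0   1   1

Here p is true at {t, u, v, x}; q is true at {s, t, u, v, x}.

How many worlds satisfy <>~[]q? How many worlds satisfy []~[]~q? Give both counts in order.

For <>~[]q:
s: no successors, so <>~[]q fails. ✗
t: successors {s, t}; ~[]q there: s:F, t:F. ✗
u: successors {t}; ~[]q there: t:F. ✗
v: successors {s, t}; ~[]q there: s:F, t:F. ✗
w: successors {u, v}; ~[]q there: u:F, v:F. ✗
x: successors {w, x}; ~[]q there: w:F, x:T. ✓
— 1 world.
For []~[]~q:
s: no successors, so []~[]~q holds vacuously. ✓
t: successors {s, t}; ~[]~q there: s:F, t:T. ✗
u: successors {t}; ~[]~q there: t:T. ✓
v: successors {s, t}; ~[]~q there: s:F, t:T. ✗
w: successors {u, v}; ~[]~q there: u:T, v:T. ✓
x: successors {w, x}; ~[]~q there: w:T, x:T. ✓
— 4 worlds.

1 and 4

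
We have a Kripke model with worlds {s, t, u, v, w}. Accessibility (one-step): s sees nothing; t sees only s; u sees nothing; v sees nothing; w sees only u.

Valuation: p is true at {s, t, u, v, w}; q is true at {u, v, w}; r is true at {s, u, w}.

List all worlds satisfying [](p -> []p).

s: no successors, so [](p -> []p) holds vacuously. ✓
t: successors {s}; p -> []p there: s:T. ✓
u: no successors, so [](p -> []p) holds vacuously. ✓
v: no successors, so [](p -> []p) holds vacuously. ✓
w: successors {u}; p -> []p there: u:T. ✓

{s, t, u, v, w}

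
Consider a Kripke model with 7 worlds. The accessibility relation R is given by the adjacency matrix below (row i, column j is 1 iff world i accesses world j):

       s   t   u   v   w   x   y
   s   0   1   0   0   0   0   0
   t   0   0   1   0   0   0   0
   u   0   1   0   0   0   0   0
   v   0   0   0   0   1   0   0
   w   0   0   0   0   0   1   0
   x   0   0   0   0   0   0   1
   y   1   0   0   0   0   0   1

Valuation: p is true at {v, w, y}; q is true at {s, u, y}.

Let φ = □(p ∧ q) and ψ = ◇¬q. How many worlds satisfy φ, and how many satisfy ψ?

1 and 4

For □(p ∧ q):
s: successors {t}; p ∧ q there: t:F. ✗
t: successors {u}; p ∧ q there: u:F. ✗
u: successors {t}; p ∧ q there: t:F. ✗
v: successors {w}; p ∧ q there: w:F. ✗
w: successors {x}; p ∧ q there: x:F. ✗
x: successors {y}; p ∧ q there: y:T. ✓
y: successors {s, y}; p ∧ q there: s:F, y:T. ✗
— 1 world.
For ◇¬q:
s: successors {t}; ¬q there: t:T. ✓
t: successors {u}; ¬q there: u:F. ✗
u: successors {t}; ¬q there: t:T. ✓
v: successors {w}; ¬q there: w:T. ✓
w: successors {x}; ¬q there: x:T. ✓
x: successors {y}; ¬q there: y:F. ✗
y: successors {s, y}; ¬q there: s:F, y:F. ✗
— 4 worlds.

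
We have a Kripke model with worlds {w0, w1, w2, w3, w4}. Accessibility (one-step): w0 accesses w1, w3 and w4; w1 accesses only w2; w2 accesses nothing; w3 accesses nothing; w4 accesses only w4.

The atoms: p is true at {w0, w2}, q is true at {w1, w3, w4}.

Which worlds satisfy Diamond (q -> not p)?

w0: successors {w1, w3, w4}; q -> not p there: w1:T, w3:T, w4:T. ✓
w1: successors {w2}; q -> not p there: w2:T. ✓
w2: no successors, so Diamond (q -> not p) fails. ✗
w3: no successors, so Diamond (q -> not p) fails. ✗
w4: successors {w4}; q -> not p there: w4:T. ✓

{w0, w1, w4}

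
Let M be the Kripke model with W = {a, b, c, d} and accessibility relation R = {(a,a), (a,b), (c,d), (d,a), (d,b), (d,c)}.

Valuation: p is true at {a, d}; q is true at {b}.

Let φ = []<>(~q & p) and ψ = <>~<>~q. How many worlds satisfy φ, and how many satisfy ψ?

For []<>(~q & p):
a: successors {a, b}; <>(~q & p) there: a:T, b:F. ✗
b: no successors, so []<>(~q & p) holds vacuously. ✓
c: successors {d}; <>(~q & p) there: d:T. ✓
d: successors {a, b, c}; <>(~q & p) there: a:T, b:F, c:T. ✗
— 2 worlds.
For <>~<>~q:
a: successors {a, b}; ~<>~q there: a:F, b:T. ✓
b: no successors, so <>~<>~q fails. ✗
c: successors {d}; ~<>~q there: d:F. ✗
d: successors {a, b, c}; ~<>~q there: a:F, b:T, c:F. ✓
— 2 worlds.

2 and 2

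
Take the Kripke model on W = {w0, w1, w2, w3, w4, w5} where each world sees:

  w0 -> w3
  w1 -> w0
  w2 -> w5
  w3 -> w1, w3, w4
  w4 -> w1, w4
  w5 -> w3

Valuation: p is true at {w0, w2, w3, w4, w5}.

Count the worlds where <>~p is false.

w0: successors {w3}; ~p there: w3:F. ✗
w1: successors {w0}; ~p there: w0:F. ✗
w2: successors {w5}; ~p there: w5:F. ✗
w3: successors {w1, w3, w4}; ~p there: w1:T, w3:F, w4:F. ✓
w4: successors {w1, w4}; ~p there: w1:T, w4:F. ✓
w5: successors {w3}; ~p there: w3:F. ✗
Satisfying worlds: {w3, w4}.
So <>~p fails at the other 4 worlds.

4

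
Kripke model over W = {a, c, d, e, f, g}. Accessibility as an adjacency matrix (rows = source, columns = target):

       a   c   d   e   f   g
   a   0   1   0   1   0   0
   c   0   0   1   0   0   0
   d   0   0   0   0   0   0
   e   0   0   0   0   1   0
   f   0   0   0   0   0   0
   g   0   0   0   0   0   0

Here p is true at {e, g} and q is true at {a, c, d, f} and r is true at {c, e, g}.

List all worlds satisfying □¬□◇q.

{a, d, f, g}

a: successors {c, e}; ¬□◇q there: c:T, e:T. ✓
c: successors {d}; ¬□◇q there: d:F. ✗
d: no successors, so □¬□◇q holds vacuously. ✓
e: successors {f}; ¬□◇q there: f:F. ✗
f: no successors, so □¬□◇q holds vacuously. ✓
g: no successors, so □¬□◇q holds vacuously. ✓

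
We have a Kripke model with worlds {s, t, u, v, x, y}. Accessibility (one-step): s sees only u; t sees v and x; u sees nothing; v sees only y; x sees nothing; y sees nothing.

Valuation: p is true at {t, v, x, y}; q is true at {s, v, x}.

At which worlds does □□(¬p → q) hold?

{s, t, u, v, x, y}

s: successors {u}; □(¬p → q) there: u:T. ✓
t: successors {v, x}; □(¬p → q) there: v:T, x:T. ✓
u: no successors, so □□(¬p → q) holds vacuously. ✓
v: successors {y}; □(¬p → q) there: y:T. ✓
x: no successors, so □□(¬p → q) holds vacuously. ✓
y: no successors, so □□(¬p → q) holds vacuously. ✓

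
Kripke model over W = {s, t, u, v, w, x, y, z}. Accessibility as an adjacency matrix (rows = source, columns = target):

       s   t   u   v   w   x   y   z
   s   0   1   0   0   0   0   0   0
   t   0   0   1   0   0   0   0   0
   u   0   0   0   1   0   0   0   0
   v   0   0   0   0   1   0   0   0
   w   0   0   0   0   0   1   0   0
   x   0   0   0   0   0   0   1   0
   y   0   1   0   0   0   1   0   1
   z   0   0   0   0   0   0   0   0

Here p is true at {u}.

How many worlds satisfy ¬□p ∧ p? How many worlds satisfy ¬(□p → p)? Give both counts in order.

For ¬□p ∧ p:
s: ¬□p is T, p is F. ✗
t: ¬□p is F, p is F. ✗
u: ¬□p is T, p is T. ✓
v: ¬□p is T, p is F. ✗
w: ¬□p is T, p is F. ✗
x: ¬□p is T, p is F. ✗
y: ¬□p is T, p is F. ✗
z: ¬□p is F, p is F. ✗
— 1 world.
For ¬(□p → p):
s: □p → p is T. ✗
t: □p → p is F. ✓
u: □p → p is T. ✗
v: □p → p is T. ✗
w: □p → p is T. ✗
x: □p → p is T. ✗
y: □p → p is T. ✗
z: □p → p is F. ✓
— 2 worlds.

1 and 2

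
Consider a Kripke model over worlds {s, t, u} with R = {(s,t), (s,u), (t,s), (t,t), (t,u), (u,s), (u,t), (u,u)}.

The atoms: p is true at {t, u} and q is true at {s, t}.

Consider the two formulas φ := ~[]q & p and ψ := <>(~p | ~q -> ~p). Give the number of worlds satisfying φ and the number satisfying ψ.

For ~[]q & p:
s: ~[]q is T, p is F. ✗
t: ~[]q is T, p is T. ✓
u: ~[]q is T, p is T. ✓
— 2 worlds.
For <>(~p | ~q -> ~p):
s: successors {t, u}; ~p | ~q -> ~p there: t:T, u:F. ✓
t: successors {s, t, u}; ~p | ~q -> ~p there: s:T, t:T, u:F. ✓
u: successors {s, t, u}; ~p | ~q -> ~p there: s:T, t:T, u:F. ✓
— 3 worlds.

2 and 3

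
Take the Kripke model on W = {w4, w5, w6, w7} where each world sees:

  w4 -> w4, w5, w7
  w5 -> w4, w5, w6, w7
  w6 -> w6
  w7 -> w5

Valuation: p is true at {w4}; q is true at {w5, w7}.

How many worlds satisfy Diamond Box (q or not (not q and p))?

3

w4: successors {w4, w5, w7}; Box (q or not (not q and p)) there: w4:F, w5:F, w7:T. ✓
w5: successors {w4, w5, w6, w7}; Box (q or not (not q and p)) there: w4:F, w5:F, w6:T, w7:T. ✓
w6: successors {w6}; Box (q or not (not q and p)) there: w6:T. ✓
w7: successors {w5}; Box (q or not (not q and p)) there: w5:F. ✗
Satisfying worlds: {w4, w5, w6}.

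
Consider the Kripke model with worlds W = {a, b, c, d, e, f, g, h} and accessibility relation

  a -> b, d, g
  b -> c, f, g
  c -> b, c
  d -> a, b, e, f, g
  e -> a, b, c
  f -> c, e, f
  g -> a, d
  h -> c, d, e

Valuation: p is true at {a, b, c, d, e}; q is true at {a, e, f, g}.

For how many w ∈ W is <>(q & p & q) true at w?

5

a: successors {b, d, g}; q & p & q there: b:F, d:F, g:F. ✗
b: successors {c, f, g}; q & p & q there: c:F, f:F, g:F. ✗
c: successors {b, c}; q & p & q there: b:F, c:F. ✗
d: successors {a, b, e, f, g}; q & p & q there: a:T, b:F, e:T, f:F, g:F. ✓
e: successors {a, b, c}; q & p & q there: a:T, b:F, c:F. ✓
f: successors {c, e, f}; q & p & q there: c:F, e:T, f:F. ✓
g: successors {a, d}; q & p & q there: a:T, d:F. ✓
h: successors {c, d, e}; q & p & q there: c:F, d:F, e:T. ✓
Satisfying worlds: {d, e, f, g, h}.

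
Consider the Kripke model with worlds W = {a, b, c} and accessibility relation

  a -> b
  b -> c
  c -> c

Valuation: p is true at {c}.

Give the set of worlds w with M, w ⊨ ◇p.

{b, c}

a: successors {b}; p there: b:F. ✗
b: successors {c}; p there: c:T. ✓
c: successors {c}; p there: c:T. ✓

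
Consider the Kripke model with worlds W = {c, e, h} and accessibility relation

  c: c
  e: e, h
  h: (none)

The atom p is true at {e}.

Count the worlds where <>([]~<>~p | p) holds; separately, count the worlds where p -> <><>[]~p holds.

1 and 3

For <>([]~<>~p | p):
c: successors {c}; []~<>~p | p there: c:F. ✗
e: successors {e, h}; []~<>~p | p there: e:T, h:T. ✓
h: no successors, so <>([]~<>~p | p) fails. ✗
— 1 world.
For p -> <><>[]~p:
c: p is F, <><>[]~p is T. ✓
e: p is T, <><>[]~p is T. ✓
h: p is F, <><>[]~p is F. ✓
— 3 worlds.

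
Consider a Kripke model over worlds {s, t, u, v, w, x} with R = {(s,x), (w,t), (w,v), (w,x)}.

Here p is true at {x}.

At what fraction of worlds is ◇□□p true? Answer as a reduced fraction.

1/3

s: successors {x}; □□p there: x:T. ✓
t: no successors, so ◇□□p fails. ✗
u: no successors, so ◇□□p fails. ✗
v: no successors, so ◇□□p fails. ✗
w: successors {t, v, x}; □□p there: t:T, v:T, x:T. ✓
x: no successors, so ◇□□p fails. ✗
That's 2 of 6 worlds, so 2/6 = 1/3.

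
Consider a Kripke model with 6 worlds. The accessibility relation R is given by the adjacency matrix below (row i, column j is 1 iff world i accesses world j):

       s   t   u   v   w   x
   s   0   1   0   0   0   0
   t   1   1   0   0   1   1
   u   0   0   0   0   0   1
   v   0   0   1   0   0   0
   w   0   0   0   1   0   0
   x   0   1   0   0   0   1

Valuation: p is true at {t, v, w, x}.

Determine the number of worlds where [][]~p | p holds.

s: [][]~p is F, p is F. ✗
t: [][]~p is F, p is T. ✓
u: [][]~p is F, p is F. ✗
v: [][]~p is F, p is T. ✓
w: [][]~p is T, p is T. ✓
x: [][]~p is F, p is T. ✓
Satisfying worlds: {t, v, w, x}.

4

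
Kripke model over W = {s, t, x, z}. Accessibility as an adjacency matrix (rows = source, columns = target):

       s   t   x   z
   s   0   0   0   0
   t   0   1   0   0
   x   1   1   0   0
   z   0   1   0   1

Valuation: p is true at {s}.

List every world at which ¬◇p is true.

{s, t, z}

s: ◇p is F. ✓
t: ◇p is F. ✓
x: ◇p is T. ✗
z: ◇p is F. ✓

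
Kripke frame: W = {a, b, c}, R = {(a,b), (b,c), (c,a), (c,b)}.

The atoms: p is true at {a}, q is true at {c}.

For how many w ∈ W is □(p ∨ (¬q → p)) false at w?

2

a: successors {b}; p ∨ (¬q → p) there: b:F. ✗
b: successors {c}; p ∨ (¬q → p) there: c:T. ✓
c: successors {a, b}; p ∨ (¬q → p) there: a:T, b:F. ✗
Satisfying worlds: {b}.
So □(p ∨ (¬q → p)) fails at the other 2 worlds.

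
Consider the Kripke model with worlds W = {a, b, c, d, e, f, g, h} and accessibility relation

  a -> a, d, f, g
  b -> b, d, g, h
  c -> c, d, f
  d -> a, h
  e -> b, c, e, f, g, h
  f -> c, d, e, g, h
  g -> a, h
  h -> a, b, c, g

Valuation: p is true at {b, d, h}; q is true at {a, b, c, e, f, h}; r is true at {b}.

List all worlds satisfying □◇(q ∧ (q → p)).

a: successors {a, d, f, g}; ◇(q ∧ (q → p)) there: a:F, d:T, f:T, g:T. ✗
b: successors {b, d, g, h}; ◇(q ∧ (q → p)) there: b:T, d:T, g:T, h:T. ✓
c: successors {c, d, f}; ◇(q ∧ (q → p)) there: c:F, d:T, f:T. ✗
d: successors {a, h}; ◇(q ∧ (q → p)) there: a:F, h:T. ✗
e: successors {b, c, e, f, g, h}; ◇(q ∧ (q → p)) there: b:T, c:F, e:T, f:T, g:T, h:T. ✗
f: successors {c, d, e, g, h}; ◇(q ∧ (q → p)) there: c:F, d:T, e:T, g:T, h:T. ✗
g: successors {a, h}; ◇(q ∧ (q → p)) there: a:F, h:T. ✗
h: successors {a, b, c, g}; ◇(q ∧ (q → p)) there: a:F, b:T, c:F, g:T. ✗

{b}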